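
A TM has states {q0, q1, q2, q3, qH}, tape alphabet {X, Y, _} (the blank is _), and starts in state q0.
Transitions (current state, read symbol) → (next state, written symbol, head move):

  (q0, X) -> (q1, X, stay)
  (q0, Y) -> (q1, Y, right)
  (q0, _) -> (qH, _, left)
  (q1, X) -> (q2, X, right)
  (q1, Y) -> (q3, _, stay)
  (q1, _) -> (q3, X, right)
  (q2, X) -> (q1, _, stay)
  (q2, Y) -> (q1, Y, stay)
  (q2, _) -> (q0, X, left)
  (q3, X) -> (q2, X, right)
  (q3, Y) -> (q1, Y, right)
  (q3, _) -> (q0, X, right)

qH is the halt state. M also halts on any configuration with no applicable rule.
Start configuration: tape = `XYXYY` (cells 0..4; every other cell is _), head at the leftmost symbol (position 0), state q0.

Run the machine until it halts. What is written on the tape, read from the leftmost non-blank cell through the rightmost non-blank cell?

state=q0 head=0 tape=[X]YXYY___   (q0,X)→(q1,X,stay)
state=q1 head=0 tape=[X]YXYY___   (q1,X)→(q2,X,right)
state=q2 head=1 tape=X[Y]XYY___   (q2,Y)→(q1,Y,stay)
state=q1 head=1 tape=X[Y]XYY___   (q1,Y)→(q3,_,stay)
state=q3 head=1 tape=X[_]XYY___   (q3,_)→(q0,X,right)
state=q0 head=2 tape=XX[X]YY___   (q0,X)→(q1,X,stay)
state=q1 head=2 tape=XX[X]YY___   (q1,X)→(q2,X,right)
state=q2 head=3 tape=XXX[Y]Y___   (q2,Y)→(q1,Y,stay)
state=q1 head=3 tape=XXX[Y]Y___   (q1,Y)→(q3,_,stay)
state=q3 head=3 tape=XXX[_]Y___   (q3,_)→(q0,X,right)
state=q0 head=4 tape=XXXX[Y]___   (q0,Y)→(q1,Y,right)
state=q1 head=5 tape=XXXXY[_]__   (q1,_)→(q3,X,right)
state=q3 head=6 tape=XXXXYX[_]_   (q3,_)→(q0,X,right)
state=q0 head=7 tape=XXXXYXX[_]   (q0,_)→(qH,_,left)
state=qH head=6 tape=XXXXYX[X]_
The non-blank tape span at halt is XXXXYXX.

XXXXYXX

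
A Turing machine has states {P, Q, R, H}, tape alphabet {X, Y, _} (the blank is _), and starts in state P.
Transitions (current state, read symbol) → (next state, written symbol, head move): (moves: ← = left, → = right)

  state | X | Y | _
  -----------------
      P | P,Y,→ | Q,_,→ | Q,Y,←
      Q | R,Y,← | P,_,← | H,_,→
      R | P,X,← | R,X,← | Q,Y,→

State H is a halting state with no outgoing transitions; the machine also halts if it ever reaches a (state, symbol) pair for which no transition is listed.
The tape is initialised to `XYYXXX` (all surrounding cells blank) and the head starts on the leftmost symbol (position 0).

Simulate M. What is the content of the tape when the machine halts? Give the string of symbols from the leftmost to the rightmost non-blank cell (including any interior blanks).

Y_Y_XXX

state=P head=0 tape=__[X]YYXXX   (P,X)→(P,Y,→)
state=P head=1 tape=__Y[Y]YXXX   (P,Y)→(Q,_,→)
state=Q head=2 tape=__Y_[Y]XXX   (Q,Y)→(P,_,←)
state=P head=1 tape=__Y[_]_XXX   (P,_)→(Q,Y,←)
state=Q head=0 tape=__[Y]Y_XXX   (Q,Y)→(P,_,←)
state=P head=-1 tape=_[_]_Y_XXX   (P,_)→(Q,Y,←)
state=Q head=-2 tape=[_]Y_Y_XXX   (Q,_)→(H,_,→)
state=H head=-1 tape=_[Y]_Y_XXX
The non-blank tape span at halt is Y_Y_XXX.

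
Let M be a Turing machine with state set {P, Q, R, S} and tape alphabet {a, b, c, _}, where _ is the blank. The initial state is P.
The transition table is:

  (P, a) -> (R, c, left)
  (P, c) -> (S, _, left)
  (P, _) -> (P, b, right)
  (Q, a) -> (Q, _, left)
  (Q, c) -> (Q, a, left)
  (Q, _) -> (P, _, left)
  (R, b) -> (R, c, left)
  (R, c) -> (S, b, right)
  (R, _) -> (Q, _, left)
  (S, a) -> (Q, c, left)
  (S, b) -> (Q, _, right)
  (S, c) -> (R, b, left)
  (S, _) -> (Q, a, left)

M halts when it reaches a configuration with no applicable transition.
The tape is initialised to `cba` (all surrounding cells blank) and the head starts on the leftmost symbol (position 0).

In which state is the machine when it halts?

P | ______[c]ba   read c → write _, move left, go to S
S | _____[_]_ba   read _ → write a, move left, go to Q
Q | ____[_]a_ba   read _ → write _, move left, go to P
P | ___[_]_a_ba   read _ → write b, move right, go to P
P | ___b[_]a_ba   read _ → write b, move right, go to P
P | ___bb[a]_ba   read a → write c, move left, go to R
R | ___b[b]c_ba   read b → write c, move left, go to R
R | ___[b]cc_ba   read b → write c, move left, go to R
R | __[_]ccc_ba   read _ → write _, move left, go to Q
Q | _[_]_ccc_ba   read _ → write _, move left, go to P
P | [_]__ccc_ba   read _ → write b, move right, go to P
P | b[_]_ccc_ba   read _ → write b, move right, go to P
P | bb[_]ccc_ba   read _ → write b, move right, go to P
P | bbb[c]cc_ba   read c → write _, move left, go to S
S | bb[b]_cc_ba   read b → write _, move right, go to Q
Q | bb_[_]cc_ba   read _ → write _, move left, go to P
P | bb[_]_cc_ba   read _ → write b, move right, go to P
P | bbb[_]cc_ba   read _ → write b, move right, go to P
P | bbbb[c]c_ba   read c → write _, move left, go to S
S | bbb[b]_c_ba   read b → write _, move right, go to Q
Q | bbb_[_]c_ba   read _ → write _, move left, go to P
P | bbb[_]_c_ba   read _ → write b, move right, go to P
P | bbbb[_]c_ba   read _ → write b, move right, go to P
P | bbbbb[c]_ba   read c → write _, move left, go to S
S | bbbb[b]__ba   read b → write _, move right, go to Q
Q | bbbb_[_]_ba   read _ → write _, move left, go to P
P | bbbb[_]__ba   read _ → write b, move right, go to P
P | bbbbb[_]_ba   read _ → write b, move right, go to P
P | bbbbbb[_]ba   read _ → write b, move right, go to P
P | bbbbbbb[b]a
No transition is defined for (P, b); M halts in state P.

P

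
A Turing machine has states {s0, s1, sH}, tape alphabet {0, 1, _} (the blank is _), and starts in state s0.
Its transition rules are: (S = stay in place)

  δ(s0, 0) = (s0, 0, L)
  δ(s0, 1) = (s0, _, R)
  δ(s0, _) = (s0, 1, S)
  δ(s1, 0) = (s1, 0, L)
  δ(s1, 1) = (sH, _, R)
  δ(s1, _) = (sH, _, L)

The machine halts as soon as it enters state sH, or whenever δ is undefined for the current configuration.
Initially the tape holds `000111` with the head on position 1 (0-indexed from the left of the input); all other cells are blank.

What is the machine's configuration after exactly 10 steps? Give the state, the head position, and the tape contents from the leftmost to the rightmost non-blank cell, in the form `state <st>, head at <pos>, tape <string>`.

s0 | _0[0]0111   read 0 → write 0, move L, go to s0
s0 | _[0]00111   read 0 → write 0, move L, go to s0
s0 | [_]000111   read _ → write 1, move S, go to s0
s0 | [1]000111   read 1 → write _, move R, go to s0
s0 | _[0]00111   read 0 → write 0, move L, go to s0
s0 | [_]000111   read _ → write 1, move S, go to s0
s0 | [1]000111   read 1 → write _, move R, go to s0
s0 | _[0]00111   read 0 → write 0, move L, go to s0
s0 | [_]000111   read _ → write 1, move S, go to s0
s0 | [1]000111   read 1 → write _, move R, go to s0
s0 | _[0]00111
After 10 steps: state s0, head at 0, tape 000111.

state s0, head at 0, tape 000111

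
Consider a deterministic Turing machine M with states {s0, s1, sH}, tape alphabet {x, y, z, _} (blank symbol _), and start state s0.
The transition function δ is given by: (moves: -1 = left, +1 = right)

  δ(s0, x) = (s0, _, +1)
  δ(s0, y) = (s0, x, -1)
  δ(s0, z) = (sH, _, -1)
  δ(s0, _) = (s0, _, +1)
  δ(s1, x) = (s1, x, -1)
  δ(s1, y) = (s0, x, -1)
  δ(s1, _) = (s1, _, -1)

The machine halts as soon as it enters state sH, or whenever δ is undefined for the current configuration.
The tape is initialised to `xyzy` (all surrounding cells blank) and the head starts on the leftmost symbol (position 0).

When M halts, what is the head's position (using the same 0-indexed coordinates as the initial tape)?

1

s0 | [x]yzy   read x → write _, move +1, go to s0
s0 | _[y]zy   read y → write x, move -1, go to s0
s0 | [_]xzy   read _ → write _, move +1, go to s0
s0 | _[x]zy   read x → write _, move +1, go to s0
s0 | __[z]y   read z → write _, move -1, go to sH
sH | _[_]_y
At halt the head is at cell 1.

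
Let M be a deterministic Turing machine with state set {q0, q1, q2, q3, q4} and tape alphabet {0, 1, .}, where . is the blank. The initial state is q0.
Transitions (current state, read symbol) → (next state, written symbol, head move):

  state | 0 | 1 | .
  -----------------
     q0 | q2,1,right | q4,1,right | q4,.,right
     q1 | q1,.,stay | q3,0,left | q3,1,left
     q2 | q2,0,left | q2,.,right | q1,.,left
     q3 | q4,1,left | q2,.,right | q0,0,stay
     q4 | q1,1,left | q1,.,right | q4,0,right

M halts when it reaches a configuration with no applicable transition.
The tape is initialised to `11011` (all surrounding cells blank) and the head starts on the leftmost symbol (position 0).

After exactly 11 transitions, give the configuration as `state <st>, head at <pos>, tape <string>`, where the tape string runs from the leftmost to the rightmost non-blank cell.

state q3, head at 3, tape 11..1

q0 | [1]1011.   read 1 → write 1, move right, go to q4
q4 | 1[1]011.   read 1 → write ., move right, go to q1
q1 | 1.[0]11.   read 0 → write ., move stay, go to q1
q1 | 1.[.]11.   read . → write 1, move left, go to q3
q3 | 1[.]111.   read . → write 0, move stay, go to q0
q0 | 1[0]111.   read 0 → write 1, move right, go to q2
q2 | 11[1]11.   read 1 → write ., move right, go to q2
q2 | 11.[1]1.   read 1 → write ., move right, go to q2
q2 | 11..[1].   read 1 → write ., move right, go to q2
q2 | 11...[.]   read . → write ., move left, go to q1
q1 | 11..[.].   read . → write 1, move left, go to q3
q3 | 11.[.]1.
After 11 steps: state q3, head at 3, tape 11..1.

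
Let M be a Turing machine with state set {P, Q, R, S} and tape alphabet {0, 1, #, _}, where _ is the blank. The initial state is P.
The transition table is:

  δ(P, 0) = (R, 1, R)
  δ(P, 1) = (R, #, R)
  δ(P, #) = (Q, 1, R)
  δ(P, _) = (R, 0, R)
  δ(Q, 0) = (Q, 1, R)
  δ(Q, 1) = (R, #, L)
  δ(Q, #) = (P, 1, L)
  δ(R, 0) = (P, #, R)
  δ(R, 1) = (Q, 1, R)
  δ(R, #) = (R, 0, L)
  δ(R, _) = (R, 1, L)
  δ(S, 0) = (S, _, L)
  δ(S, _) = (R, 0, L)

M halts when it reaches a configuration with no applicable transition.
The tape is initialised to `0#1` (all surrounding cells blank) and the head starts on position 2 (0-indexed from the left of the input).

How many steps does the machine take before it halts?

19

P | 0#[1]___   read 1 → write #, move R, go to R
R | 0##[_]__   read _ → write 1, move L, go to R
R | 0#[#]1__   read # → write 0, move L, go to R
R | 0[#]01__   read # → write 0, move L, go to R
R | [0]001__   read 0 → write #, move R, go to P
P | #[0]01__   read 0 → write 1, move R, go to R
R | #1[0]1__   read 0 → write #, move R, go to P
P | #1#[1]__   read 1 → write #, move R, go to R
R | #1##[_]_   read _ → write 1, move L, go to R
R | #1#[#]1_   read # → write 0, move L, go to R
R | #1[#]01_   read # → write 0, move L, go to R
R | #[1]001_   read 1 → write 1, move R, go to Q
Q | #1[0]01_   read 0 → write 1, move R, go to Q
Q | #11[0]1_   read 0 → write 1, move R, go to Q
Q | #111[1]_   read 1 → write #, move L, go to R
R | #11[1]#_   read 1 → write 1, move R, go to Q
Q | #111[#]_   read # → write 1, move L, go to P
P | #11[1]1_   read 1 → write #, move R, go to R
R | #11#[1]_   read 1 → write 1, move R, go to Q
Q | #11#1[_]
M halts after 19 transitions.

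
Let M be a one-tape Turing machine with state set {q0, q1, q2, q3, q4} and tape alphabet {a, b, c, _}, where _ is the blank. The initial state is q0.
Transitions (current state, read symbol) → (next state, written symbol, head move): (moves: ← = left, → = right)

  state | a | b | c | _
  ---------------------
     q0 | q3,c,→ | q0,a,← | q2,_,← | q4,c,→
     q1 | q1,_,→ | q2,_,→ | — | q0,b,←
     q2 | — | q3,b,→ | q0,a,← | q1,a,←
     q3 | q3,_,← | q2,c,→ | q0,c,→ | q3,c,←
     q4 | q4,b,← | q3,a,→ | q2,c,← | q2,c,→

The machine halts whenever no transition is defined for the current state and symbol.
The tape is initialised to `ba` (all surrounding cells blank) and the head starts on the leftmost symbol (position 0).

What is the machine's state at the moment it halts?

q0 | _______[b]a   read b → write a, move ←, go to q0
q0 | ______[_]aa   read _ → write c, move →, go to q4
q4 | ______c[a]a   read a → write b, move ←, go to q4
q4 | ______[c]ba   read c → write c, move ←, go to q2
q2 | _____[_]cba   read _ → write a, move ←, go to q1
q1 | ____[_]acba   read _ → write b, move ←, go to q0
q0 | ___[_]bacba   read _ → write c, move →, go to q4
q4 | ___c[b]acba   read b → write a, move →, go to q3
q3 | ___ca[a]cba   read a → write _, move ←, go to q3
q3 | ___c[a]_cba   read a → write _, move ←, go to q3
q3 | ___[c]__cba   read c → write c, move →, go to q0
q0 | ___c[_]_cba   read _ → write c, move →, go to q4
q4 | ___cc[_]cba   read _ → write c, move →, go to q2
q2 | ___ccc[c]ba   read c → write a, move ←, go to q0
q0 | ___cc[c]aba   read c → write _, move ←, go to q2
q2 | ___c[c]_aba   read c → write a, move ←, go to q0
q0 | ___[c]a_aba   read c → write _, move ←, go to q2
q2 | __[_]_a_aba   read _ → write a, move ←, go to q1
q1 | _[_]a_a_aba   read _ → write b, move ←, go to q0
q0 | [_]ba_a_aba   read _ → write c, move →, go to q4
q4 | c[b]a_a_aba   read b → write a, move →, go to q3
q3 | ca[a]_a_aba   read a → write _, move ←, go to q3
q3 | c[a]__a_aba   read a → write _, move ←, go to q3
q3 | [c]___a_aba   read c → write c, move →, go to q0
q0 | c[_]__a_aba   read _ → write c, move →, go to q4
q4 | cc[_]_a_aba   read _ → write c, move →, go to q2
q2 | ccc[_]a_aba   read _ → write a, move ←, go to q1
q1 | cc[c]aa_aba
No transition is defined for (q1, c); M halts in state q1.

q1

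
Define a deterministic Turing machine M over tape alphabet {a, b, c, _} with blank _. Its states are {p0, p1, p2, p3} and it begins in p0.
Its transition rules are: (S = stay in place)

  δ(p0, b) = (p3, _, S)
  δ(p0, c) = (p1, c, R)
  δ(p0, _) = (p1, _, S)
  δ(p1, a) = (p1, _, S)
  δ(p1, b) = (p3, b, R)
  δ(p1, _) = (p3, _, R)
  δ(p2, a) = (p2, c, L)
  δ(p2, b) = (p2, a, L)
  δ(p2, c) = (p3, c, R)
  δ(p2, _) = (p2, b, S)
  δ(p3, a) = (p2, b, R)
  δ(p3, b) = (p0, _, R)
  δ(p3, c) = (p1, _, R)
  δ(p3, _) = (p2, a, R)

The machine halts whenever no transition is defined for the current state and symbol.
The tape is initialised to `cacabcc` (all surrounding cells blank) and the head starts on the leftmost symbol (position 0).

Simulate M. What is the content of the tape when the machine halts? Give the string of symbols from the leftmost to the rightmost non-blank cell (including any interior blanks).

c____cc

p0 | [c]acabcc   read c → write c, move R, go to p1
p1 | c[a]cabcc   read a → write _, move S, go to p1
p1 | c[_]cabcc   read _ → write _, move R, go to p3
p3 | c_[c]abcc   read c → write _, move R, go to p1
p1 | c__[a]bcc   read a → write _, move S, go to p1
p1 | c__[_]bcc   read _ → write _, move R, go to p3
p3 | c___[b]cc   read b → write _, move R, go to p0
p0 | c____[c]c   read c → write c, move R, go to p1
p1 | c____c[c]
The non-blank tape span at halt is c____cc.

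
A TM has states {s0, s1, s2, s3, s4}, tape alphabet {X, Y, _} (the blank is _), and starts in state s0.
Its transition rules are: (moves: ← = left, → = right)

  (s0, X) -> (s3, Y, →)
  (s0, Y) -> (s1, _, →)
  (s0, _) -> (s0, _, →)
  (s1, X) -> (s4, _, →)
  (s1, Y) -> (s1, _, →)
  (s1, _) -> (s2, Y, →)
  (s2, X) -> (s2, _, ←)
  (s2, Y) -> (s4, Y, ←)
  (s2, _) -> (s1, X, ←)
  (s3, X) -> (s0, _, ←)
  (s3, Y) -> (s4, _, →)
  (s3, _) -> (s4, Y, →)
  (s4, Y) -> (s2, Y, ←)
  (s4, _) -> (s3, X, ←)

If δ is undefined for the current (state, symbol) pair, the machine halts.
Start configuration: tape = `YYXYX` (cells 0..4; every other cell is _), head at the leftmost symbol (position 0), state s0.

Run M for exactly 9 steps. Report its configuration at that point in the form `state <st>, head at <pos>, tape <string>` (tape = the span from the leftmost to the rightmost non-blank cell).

state s3, head at -1, tape XY_YX

state=s0 head=0 tape=_[Y]YXYX   (s0,Y)→(s1,_,→)
state=s1 head=1 tape=__[Y]XYX   (s1,Y)→(s1,_,→)
state=s1 head=2 tape=___[X]YX   (s1,X)→(s4,_,→)
state=s4 head=3 tape=____[Y]X   (s4,Y)→(s2,Y,←)
state=s2 head=2 tape=___[_]YX   (s2,_)→(s1,X,←)
state=s1 head=1 tape=__[_]XYX   (s1,_)→(s2,Y,→)
state=s2 head=2 tape=__Y[X]YX   (s2,X)→(s2,_,←)
state=s2 head=1 tape=__[Y]_YX   (s2,Y)→(s4,Y,←)
state=s4 head=0 tape=_[_]Y_YX   (s4,_)→(s3,X,←)
state=s3 head=-1 tape=[_]XY_YX
After 9 steps: state s3, head at -1, tape XY_YX.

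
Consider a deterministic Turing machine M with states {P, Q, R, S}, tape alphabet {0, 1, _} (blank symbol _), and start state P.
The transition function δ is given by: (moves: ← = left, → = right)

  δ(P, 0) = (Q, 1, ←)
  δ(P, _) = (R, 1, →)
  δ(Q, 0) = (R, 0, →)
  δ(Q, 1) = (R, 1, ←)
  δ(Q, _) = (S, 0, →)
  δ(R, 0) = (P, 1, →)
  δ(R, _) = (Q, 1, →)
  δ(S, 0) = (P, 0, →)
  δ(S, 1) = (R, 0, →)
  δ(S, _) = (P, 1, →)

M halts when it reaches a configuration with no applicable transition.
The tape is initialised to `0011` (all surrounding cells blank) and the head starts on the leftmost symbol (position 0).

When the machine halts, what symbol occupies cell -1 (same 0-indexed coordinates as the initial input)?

state=P head=0 tape=_[0]011   (P,0)→(Q,1,←)
state=Q head=-1 tape=[_]1011   (Q,_)→(S,0,→)
state=S head=0 tape=0[1]011   (S,1)→(R,0,→)
state=R head=1 tape=00[0]11   (R,0)→(P,1,→)
state=P head=2 tape=001[1]1
Cell -1 holds 0 when M halts.

0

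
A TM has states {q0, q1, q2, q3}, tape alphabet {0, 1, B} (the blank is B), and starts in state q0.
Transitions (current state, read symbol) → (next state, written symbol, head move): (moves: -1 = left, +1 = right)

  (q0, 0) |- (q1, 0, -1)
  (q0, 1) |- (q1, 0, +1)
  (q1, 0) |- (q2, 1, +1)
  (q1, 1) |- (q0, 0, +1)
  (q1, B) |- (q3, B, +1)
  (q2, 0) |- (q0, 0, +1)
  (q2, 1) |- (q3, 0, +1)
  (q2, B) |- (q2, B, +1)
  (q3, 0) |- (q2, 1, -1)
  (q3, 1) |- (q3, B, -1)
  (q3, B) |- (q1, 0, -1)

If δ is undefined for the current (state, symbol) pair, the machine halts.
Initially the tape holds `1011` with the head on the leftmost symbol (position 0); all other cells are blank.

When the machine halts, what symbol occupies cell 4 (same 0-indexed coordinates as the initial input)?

0

q0 | [1]011BB   read 1 → write 0, move +1, go to q1
q1 | 0[0]11BB   read 0 → write 1, move +1, go to q2
q2 | 01[1]1BB   read 1 → write 0, move +1, go to q3
q3 | 010[1]BB   read 1 → write B, move -1, go to q3
q3 | 01[0]BBB   read 0 → write 1, move -1, go to q2
q2 | 0[1]1BBB   read 1 → write 0, move +1, go to q3
q3 | 00[1]BBB   read 1 → write B, move -1, go to q3
q3 | 0[0]BBBB   read 0 → write 1, move -1, go to q2
q2 | [0]1BBBB   read 0 → write 0, move +1, go to q0
q0 | 0[1]BBBB   read 1 → write 0, move +1, go to q1
q1 | 00[B]BBB   read B → write B, move +1, go to q3
q3 | 00B[B]BB   read B → write 0, move -1, go to q1
q1 | 00[B]0BB   read B → write B, move +1, go to q3
q3 | 00B[0]BB   read 0 → write 1, move -1, go to q2
q2 | 00[B]1BB   read B → write B, move +1, go to q2
q2 | 00B[1]BB   read 1 → write 0, move +1, go to q3
q3 | 00B0[B]B   read B → write 0, move -1, go to q1
q1 | 00B[0]0B   read 0 → write 1, move +1, go to q2
q2 | 00B1[0]B   read 0 → write 0, move +1, go to q0
q0 | 00B10[B]
Cell 4 holds 0 when M halts.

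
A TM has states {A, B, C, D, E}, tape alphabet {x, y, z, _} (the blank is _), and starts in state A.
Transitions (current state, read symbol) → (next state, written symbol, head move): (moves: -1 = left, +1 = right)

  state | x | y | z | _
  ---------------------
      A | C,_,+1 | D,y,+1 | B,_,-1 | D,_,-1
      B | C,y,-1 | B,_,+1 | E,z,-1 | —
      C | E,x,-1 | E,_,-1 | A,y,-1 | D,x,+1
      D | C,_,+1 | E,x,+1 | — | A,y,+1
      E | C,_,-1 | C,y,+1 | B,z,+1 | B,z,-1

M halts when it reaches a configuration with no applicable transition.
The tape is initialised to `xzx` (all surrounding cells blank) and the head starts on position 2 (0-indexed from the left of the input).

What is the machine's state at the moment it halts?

B

A | _xz[x]___   read x → write _, move +1, go to C
C | _xz_[_]__   read _ → write x, move +1, go to D
D | _xz_x[_]_   read _ → write y, move +1, go to A
A | _xz_xy[_]   read _ → write _, move -1, go to D
D | _xz_x[y]_   read y → write x, move +1, go to E
E | _xz_xx[_]   read _ → write z, move -1, go to B
B | _xz_x[x]z   read x → write y, move -1, go to C
C | _xz_[x]yz   read x → write x, move -1, go to E
E | _xz[_]xyz   read _ → write z, move -1, go to B
B | _x[z]zxyz   read z → write z, move -1, go to E
E | _[x]zzxyz   read x → write _, move -1, go to C
C | [_]_zzxyz   read _ → write x, move +1, go to D
D | x[_]zzxyz   read _ → write y, move +1, go to A
A | xy[z]zxyz   read z → write _, move -1, go to B
B | x[y]_zxyz   read y → write _, move +1, go to B
B | x_[_]zxyz
No transition is defined for (B, _); M halts in state B.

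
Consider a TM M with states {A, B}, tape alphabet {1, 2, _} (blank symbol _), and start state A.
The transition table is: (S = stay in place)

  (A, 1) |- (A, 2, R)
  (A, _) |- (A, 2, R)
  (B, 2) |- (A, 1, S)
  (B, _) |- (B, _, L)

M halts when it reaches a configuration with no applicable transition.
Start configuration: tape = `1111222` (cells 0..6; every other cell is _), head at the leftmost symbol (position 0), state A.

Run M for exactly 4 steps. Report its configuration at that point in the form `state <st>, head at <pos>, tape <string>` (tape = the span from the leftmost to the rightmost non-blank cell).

state A, head at 4, tape 2222222

state=A head=0 tape=[1]111222   (A,1)→(A,2,R)
state=A head=1 tape=2[1]11222   (A,1)→(A,2,R)
state=A head=2 tape=22[1]1222   (A,1)→(A,2,R)
state=A head=3 tape=222[1]222   (A,1)→(A,2,R)
state=A head=4 tape=2222[2]22
After 4 steps: state A, head at 4, tape 2222222.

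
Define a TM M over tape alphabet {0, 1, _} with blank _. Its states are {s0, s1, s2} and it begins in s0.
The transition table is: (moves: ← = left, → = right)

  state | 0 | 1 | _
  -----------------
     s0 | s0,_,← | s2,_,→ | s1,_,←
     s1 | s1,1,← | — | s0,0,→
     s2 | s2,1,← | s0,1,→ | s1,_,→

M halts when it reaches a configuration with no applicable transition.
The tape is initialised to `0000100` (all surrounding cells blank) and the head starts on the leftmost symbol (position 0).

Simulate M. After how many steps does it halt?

20

s0 | ____[0]000100   read 0 → write _, move ←, go to s0
s0 | ___[_]_000100   read _ → write _, move ←, go to s1
s1 | __[_]__000100   read _ → write 0, move →, go to s0
s0 | __0[_]_000100   read _ → write _, move ←, go to s1
s1 | __[0]__000100   read 0 → write 1, move ←, go to s1
s1 | _[_]1__000100   read _ → write 0, move →, go to s0
s0 | _0[1]__000100   read 1 → write _, move →, go to s2
s2 | _0_[_]_000100   read _ → write _, move →, go to s1
s1 | _0__[_]000100   read _ → write 0, move →, go to s0
s0 | _0__0[0]00100   read 0 → write _, move ←, go to s0
s0 | _0__[0]_00100   read 0 → write _, move ←, go to s0
s0 | _0_[_]__00100   read _ → write _, move ←, go to s1
s1 | _0[_]___00100   read _ → write 0, move →, go to s0
s0 | _00[_]__00100   read _ → write _, move ←, go to s1
s1 | _0[0]___00100   read 0 → write 1, move ←, go to s1
s1 | _[0]1___00100   read 0 → write 1, move ←, go to s1
s1 | [_]11___00100   read _ → write 0, move →, go to s0
s0 | 0[1]1___00100   read 1 → write _, move →, go to s2
s2 | 0_[1]___00100   read 1 → write 1, move →, go to s0
s0 | 0_1[_]__00100   read _ → write _, move ←, go to s1
s1 | 0_[1]___00100
M halts after 20 transitions.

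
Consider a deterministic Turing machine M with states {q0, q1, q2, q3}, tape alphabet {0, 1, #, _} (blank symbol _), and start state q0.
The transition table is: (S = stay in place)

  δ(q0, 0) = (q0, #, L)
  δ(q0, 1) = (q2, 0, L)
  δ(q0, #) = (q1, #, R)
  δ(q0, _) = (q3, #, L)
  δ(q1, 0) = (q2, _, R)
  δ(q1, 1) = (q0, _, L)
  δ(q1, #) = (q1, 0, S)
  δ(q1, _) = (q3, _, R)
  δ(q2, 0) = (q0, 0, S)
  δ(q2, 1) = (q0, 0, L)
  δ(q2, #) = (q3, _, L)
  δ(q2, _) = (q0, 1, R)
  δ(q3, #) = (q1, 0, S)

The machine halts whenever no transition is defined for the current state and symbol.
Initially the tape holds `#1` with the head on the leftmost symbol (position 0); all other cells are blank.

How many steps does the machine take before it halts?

4

state=q0 head=0 tape=[#]1_   (q0,#)→(q1,#,R)
state=q1 head=1 tape=#[1]_   (q1,1)→(q0,_,L)
state=q0 head=0 tape=[#]__   (q0,#)→(q1,#,R)
state=q1 head=1 tape=#[_]_   (q1,_)→(q3,_,R)
state=q3 head=2 tape=#_[_]
M halts after 4 transitions.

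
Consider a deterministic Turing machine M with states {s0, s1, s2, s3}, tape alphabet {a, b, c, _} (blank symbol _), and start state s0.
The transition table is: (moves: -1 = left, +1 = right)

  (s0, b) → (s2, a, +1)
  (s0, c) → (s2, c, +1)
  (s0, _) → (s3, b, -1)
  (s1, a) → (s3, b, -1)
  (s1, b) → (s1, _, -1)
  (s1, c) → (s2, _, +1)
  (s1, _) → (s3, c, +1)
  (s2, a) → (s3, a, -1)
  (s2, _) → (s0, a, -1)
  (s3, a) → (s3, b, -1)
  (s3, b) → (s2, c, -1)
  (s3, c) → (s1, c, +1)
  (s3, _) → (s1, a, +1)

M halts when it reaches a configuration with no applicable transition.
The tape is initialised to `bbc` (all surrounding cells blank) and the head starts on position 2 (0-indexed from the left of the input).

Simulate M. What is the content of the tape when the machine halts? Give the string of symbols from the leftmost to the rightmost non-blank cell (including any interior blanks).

s0 | bb[c]_   read c → write c, move +1, go to s2
s2 | bbc[_]   read _ → write a, move -1, go to s0
s0 | bb[c]a   read c → write c, move +1, go to s2
s2 | bbc[a]   read a → write a, move -1, go to s3
s3 | bb[c]a   read c → write c, move +1, go to s1
s1 | bbc[a]   read a → write b, move -1, go to s3
s3 | bb[c]b   read c → write c, move +1, go to s1
s1 | bbc[b]   read b → write _, move -1, go to s1
s1 | bb[c]_   read c → write _, move +1, go to s2
s2 | bb_[_]   read _ → write a, move -1, go to s0
s0 | bb[_]a   read _ → write b, move -1, go to s3
s3 | b[b]ba   read b → write c, move -1, go to s2
s2 | [b]cba
The non-blank tape span at halt is bcba.

bcba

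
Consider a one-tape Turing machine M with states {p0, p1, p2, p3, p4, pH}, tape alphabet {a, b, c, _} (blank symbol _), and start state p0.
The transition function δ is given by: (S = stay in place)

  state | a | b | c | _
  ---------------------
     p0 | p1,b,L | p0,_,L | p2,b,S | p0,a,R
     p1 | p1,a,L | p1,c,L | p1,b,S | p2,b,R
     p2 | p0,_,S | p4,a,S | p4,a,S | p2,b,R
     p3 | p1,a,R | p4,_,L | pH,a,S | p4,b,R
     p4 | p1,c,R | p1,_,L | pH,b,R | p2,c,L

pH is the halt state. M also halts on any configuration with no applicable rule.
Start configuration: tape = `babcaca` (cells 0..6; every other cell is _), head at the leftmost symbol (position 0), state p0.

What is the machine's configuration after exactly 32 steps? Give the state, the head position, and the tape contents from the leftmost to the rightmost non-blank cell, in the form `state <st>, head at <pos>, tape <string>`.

state=p0 head=0 tape=_____[b]abcaca   (p0,b)→(p0,_,L)
state=p0 head=-1 tape=____[_]_abcaca   (p0,_)→(p0,a,R)
state=p0 head=0 tape=____a[_]abcaca   (p0,_)→(p0,a,R)
state=p0 head=1 tape=____aa[a]bcaca   (p0,a)→(p1,b,L)
state=p1 head=0 tape=____a[a]bbcaca   (p1,a)→(p1,a,L)
state=p1 head=-1 tape=____[a]abbcaca   (p1,a)→(p1,a,L)
state=p1 head=-2 tape=___[_]aabbcaca   (p1,_)→(p2,b,R)
state=p2 head=-1 tape=___b[a]abbcaca   (p2,a)→(p0,_,S)
state=p0 head=-1 tape=___b[_]abbcaca   (p0,_)→(p0,a,R)
state=p0 head=0 tape=___ba[a]bbcaca   (p0,a)→(p1,b,L)
state=p1 head=-1 tape=___b[a]bbbcaca   (p1,a)→(p1,a,L)
state=p1 head=-2 tape=___[b]abbbcaca   (p1,b)→(p1,c,L)
state=p1 head=-3 tape=__[_]cabbbcaca   (p1,_)→(p2,b,R)
state=p2 head=-2 tape=__b[c]abbbcaca   (p2,c)→(p4,a,S)
state=p4 head=-2 tape=__b[a]abbbcaca   (p4,a)→(p1,c,R)
state=p1 head=-1 tape=__bc[a]bbbcaca   (p1,a)→(p1,a,L)
state=p1 head=-2 tape=__b[c]abbbcaca   (p1,c)→(p1,b,S)
state=p1 head=-2 tape=__b[b]abbbcaca   (p1,b)→(p1,c,L)
state=p1 head=-3 tape=__[b]cabbbcaca   (p1,b)→(p1,c,L)
state=p1 head=-4 tape=_[_]ccabbbcaca   (p1,_)→(p2,b,R)
state=p2 head=-3 tape=_b[c]cabbbcaca   (p2,c)→(p4,a,S)
state=p4 head=-3 tape=_b[a]cabbbcaca   (p4,a)→(p1,c,R)
state=p1 head=-2 tape=_bc[c]abbbcaca   (p1,c)→(p1,b,S)
state=p1 head=-2 tape=_bc[b]abbbcaca   (p1,b)→(p1,c,L)
state=p1 head=-3 tape=_b[c]cabbbcaca   (p1,c)→(p1,b,S)
state=p1 head=-3 tape=_b[b]cabbbcaca   (p1,b)→(p1,c,L)
state=p1 head=-4 tape=_[b]ccabbbcaca   (p1,b)→(p1,c,L)
state=p1 head=-5 tape=[_]cccabbbcaca   (p1,_)→(p2,b,R)
state=p2 head=-4 tape=b[c]ccabbbcaca   (p2,c)→(p4,a,S)
state=p4 head=-4 tape=b[a]ccabbbcaca   (p4,a)→(p1,c,R)
state=p1 head=-3 tape=bc[c]cabbbcaca   (p1,c)→(p1,b,S)
state=p1 head=-3 tape=bc[b]cabbbcaca   (p1,b)→(p1,c,L)
state=p1 head=-4 tape=b[c]ccabbbcaca
After 32 steps: state p1, head at -4, tape bcccabbbcaca.

state p1, head at -4, tape bcccabbbcaca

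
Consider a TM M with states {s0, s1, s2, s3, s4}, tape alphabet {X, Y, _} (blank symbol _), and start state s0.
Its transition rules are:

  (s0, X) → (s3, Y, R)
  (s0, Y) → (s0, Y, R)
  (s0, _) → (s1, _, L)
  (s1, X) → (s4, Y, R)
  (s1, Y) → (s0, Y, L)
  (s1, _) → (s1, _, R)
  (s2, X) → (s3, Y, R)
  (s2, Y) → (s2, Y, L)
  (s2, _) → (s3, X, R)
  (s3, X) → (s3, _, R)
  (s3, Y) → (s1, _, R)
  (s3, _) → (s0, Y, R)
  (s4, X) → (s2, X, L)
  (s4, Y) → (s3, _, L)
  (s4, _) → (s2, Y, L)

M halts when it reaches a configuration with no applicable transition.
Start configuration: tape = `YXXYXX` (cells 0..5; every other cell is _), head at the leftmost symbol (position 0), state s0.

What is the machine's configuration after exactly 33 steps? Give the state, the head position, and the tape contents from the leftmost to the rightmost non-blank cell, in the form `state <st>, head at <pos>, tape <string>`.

s0 | [Y]XXYXX_   read Y → write Y, move R, go to s0
s0 | Y[X]XYXX_   read X → write Y, move R, go to s3
s3 | YY[X]YXX_   read X → write _, move R, go to s3
s3 | YY_[Y]XX_   read Y → write _, move R, go to s1
s1 | YY__[X]X_   read X → write Y, move R, go to s4
s4 | YY__Y[X]_   read X → write X, move L, go to s2
s2 | YY__[Y]X_   read Y → write Y, move L, go to s2
s2 | YY_[_]YX_   read _ → write X, move R, go to s3
s3 | YY_X[Y]X_   read Y → write _, move R, go to s1
s1 | YY_X_[X]_   read X → write Y, move R, go to s4
s4 | YY_X_Y[_]   read _ → write Y, move L, go to s2
s2 | YY_X_[Y]Y   read Y → write Y, move L, go to s2
s2 | YY_X[_]YY   read _ → write X, move R, go to s3
s3 | YY_XX[Y]Y   read Y → write _, move R, go to s1
s1 | YY_XX_[Y]   read Y → write Y, move L, go to s0
s0 | YY_XX[_]Y   read _ → write _, move L, go to s1
s1 | YY_X[X]_Y   read X → write Y, move R, go to s4
s4 | YY_XY[_]Y   read _ → write Y, move L, go to s2
s2 | YY_X[Y]YY   read Y → write Y, move L, go to s2
s2 | YY_[X]YYY   read X → write Y, move R, go to s3
s3 | YY_Y[Y]YY   read Y → write _, move R, go to s1
s1 | YY_Y_[Y]Y   read Y → write Y, move L, go to s0
s0 | YY_Y[_]YY   read _ → write _, move L, go to s1
s1 | YY_[Y]_YY   read Y → write Y, move L, go to s0
s0 | YY[_]Y_YY   read _ → write _, move L, go to s1
s1 | Y[Y]_Y_YY   read Y → write Y, move L, go to s0
s0 | [Y]Y_Y_YY   read Y → write Y, move R, go to s0
s0 | Y[Y]_Y_YY   read Y → write Y, move R, go to s0
s0 | YY[_]Y_YY   read _ → write _, move L, go to s1
s1 | Y[Y]_Y_YY   read Y → write Y, move L, go to s0
s0 | [Y]Y_Y_YY   read Y → write Y, move R, go to s0
s0 | Y[Y]_Y_YY   read Y → write Y, move R, go to s0
s0 | YY[_]Y_YY   read _ → write _, move L, go to s1
s1 | Y[Y]_Y_YY
After 33 steps: state s1, head at 1, tape YY_Y_YY.

state s1, head at 1, tape YY_Y_YY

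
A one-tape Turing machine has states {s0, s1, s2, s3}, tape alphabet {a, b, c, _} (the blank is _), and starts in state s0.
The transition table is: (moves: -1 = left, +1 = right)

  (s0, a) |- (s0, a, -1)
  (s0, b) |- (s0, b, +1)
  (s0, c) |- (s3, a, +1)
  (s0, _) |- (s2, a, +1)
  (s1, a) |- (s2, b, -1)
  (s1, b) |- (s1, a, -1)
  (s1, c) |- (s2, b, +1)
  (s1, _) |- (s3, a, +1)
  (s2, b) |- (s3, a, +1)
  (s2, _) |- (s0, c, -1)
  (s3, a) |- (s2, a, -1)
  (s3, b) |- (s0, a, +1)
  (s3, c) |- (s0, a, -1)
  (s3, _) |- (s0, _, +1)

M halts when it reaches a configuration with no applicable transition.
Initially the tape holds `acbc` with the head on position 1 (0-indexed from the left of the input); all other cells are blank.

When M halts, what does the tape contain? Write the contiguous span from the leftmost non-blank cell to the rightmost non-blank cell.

state=s0 head=1 tape=a[c]bc___   (s0,c)→(s3,a,+1)
state=s3 head=2 tape=aa[b]c___   (s3,b)→(s0,a,+1)
state=s0 head=3 tape=aaa[c]___   (s0,c)→(s3,a,+1)
state=s3 head=4 tape=aaaa[_]__   (s3,_)→(s0,_,+1)
state=s0 head=5 tape=aaaa_[_]_   (s0,_)→(s2,a,+1)
state=s2 head=6 tape=aaaa_a[_]   (s2,_)→(s0,c,-1)
state=s0 head=5 tape=aaaa_[a]c   (s0,a)→(s0,a,-1)
state=s0 head=4 tape=aaaa[_]ac   (s0,_)→(s2,a,+1)
state=s2 head=5 tape=aaaaa[a]c
The non-blank tape span at halt is aaaaaac.

aaaaaac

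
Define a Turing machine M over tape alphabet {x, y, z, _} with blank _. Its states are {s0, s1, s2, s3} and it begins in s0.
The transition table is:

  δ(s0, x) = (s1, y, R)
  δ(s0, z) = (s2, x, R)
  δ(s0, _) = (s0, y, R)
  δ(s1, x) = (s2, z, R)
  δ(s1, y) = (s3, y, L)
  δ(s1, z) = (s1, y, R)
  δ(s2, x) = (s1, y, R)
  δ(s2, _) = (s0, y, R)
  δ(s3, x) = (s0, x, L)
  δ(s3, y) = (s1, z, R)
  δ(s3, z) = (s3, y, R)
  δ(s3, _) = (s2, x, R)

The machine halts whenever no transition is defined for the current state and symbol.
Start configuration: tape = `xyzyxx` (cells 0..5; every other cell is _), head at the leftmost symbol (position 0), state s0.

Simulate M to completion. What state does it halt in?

s1

s0 | [x]yzyxx_   read x → write y, move R, go to s1
s1 | y[y]zyxx_   read y → write y, move L, go to s3
s3 | [y]yzyxx_   read y → write z, move R, go to s1
s1 | z[y]zyxx_   read y → write y, move L, go to s3
s3 | [z]yzyxx_   read z → write y, move R, go to s3
s3 | y[y]zyxx_   read y → write z, move R, go to s1
s1 | yz[z]yxx_   read z → write y, move R, go to s1
s1 | yzy[y]xx_   read y → write y, move L, go to s3
s3 | yz[y]yxx_   read y → write z, move R, go to s1
s1 | yzz[y]xx_   read y → write y, move L, go to s3
s3 | yz[z]yxx_   read z → write y, move R, go to s3
s3 | yzy[y]xx_   read y → write z, move R, go to s1
s1 | yzyz[x]x_   read x → write z, move R, go to s2
s2 | yzyzz[x]_   read x → write y, move R, go to s1
s1 | yzyzzy[_]
No transition is defined for (s1, _); M halts in state s1.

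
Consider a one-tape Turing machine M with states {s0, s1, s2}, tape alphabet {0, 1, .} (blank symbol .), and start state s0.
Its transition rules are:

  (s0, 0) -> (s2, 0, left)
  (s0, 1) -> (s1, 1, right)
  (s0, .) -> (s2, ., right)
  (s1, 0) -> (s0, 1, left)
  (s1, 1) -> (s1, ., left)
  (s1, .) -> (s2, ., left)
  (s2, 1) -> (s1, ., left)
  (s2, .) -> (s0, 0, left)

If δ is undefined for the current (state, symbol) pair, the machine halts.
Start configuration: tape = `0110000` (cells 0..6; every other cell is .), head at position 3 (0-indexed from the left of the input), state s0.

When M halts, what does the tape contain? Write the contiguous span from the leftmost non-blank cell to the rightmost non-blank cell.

0....0000

s0 | ...011[0]000   read 0 → write 0, move left, go to s2
s2 | ...01[1]0000   read 1 → write ., move left, go to s1
s1 | ...0[1].0000   read 1 → write ., move left, go to s1
s1 | ...[0]..0000   read 0 → write 1, move left, go to s0
s0 | ..[.]1..0000   read . → write ., move right, go to s2
s2 | ...[1]..0000   read 1 → write ., move left, go to s1
s1 | ..[.]...0000   read . → write ., move left, go to s2
s2 | .[.]....0000   read . → write 0, move left, go to s0
s0 | [.]0....0000   read . → write ., move right, go to s2
s2 | .[0]....0000
The non-blank tape span at halt is 0....0000.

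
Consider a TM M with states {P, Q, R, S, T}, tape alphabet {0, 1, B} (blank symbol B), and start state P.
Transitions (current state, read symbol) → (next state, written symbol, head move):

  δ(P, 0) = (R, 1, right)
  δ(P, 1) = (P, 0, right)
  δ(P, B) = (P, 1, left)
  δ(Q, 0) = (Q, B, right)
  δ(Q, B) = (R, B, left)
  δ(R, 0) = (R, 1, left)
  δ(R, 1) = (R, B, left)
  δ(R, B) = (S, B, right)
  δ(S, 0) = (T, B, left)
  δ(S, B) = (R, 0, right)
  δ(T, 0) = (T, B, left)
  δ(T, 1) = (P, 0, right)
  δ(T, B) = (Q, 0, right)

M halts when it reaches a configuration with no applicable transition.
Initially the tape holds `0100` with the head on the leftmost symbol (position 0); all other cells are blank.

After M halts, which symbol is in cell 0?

state=P head=0 tape=B[0]100   (P,0)→(R,1,right)
state=R head=1 tape=B1[1]00   (R,1)→(R,B,left)
state=R head=0 tape=B[1]B00   (R,1)→(R,B,left)
state=R head=-1 tape=[B]BB00   (R,B)→(S,B,right)
state=S head=0 tape=B[B]B00   (S,B)→(R,0,right)
state=R head=1 tape=B0[B]00   (R,B)→(S,B,right)
state=S head=2 tape=B0B[0]0   (S,0)→(T,B,left)
state=T head=1 tape=B0[B]B0   (T,B)→(Q,0,right)
state=Q head=2 tape=B00[B]0   (Q,B)→(R,B,left)
state=R head=1 tape=B0[0]B0   (R,0)→(R,1,left)
state=R head=0 tape=B[0]1B0   (R,0)→(R,1,left)
state=R head=-1 tape=[B]11B0   (R,B)→(S,B,right)
state=S head=0 tape=B[1]1B0
Cell 0 holds 1 when M halts.

1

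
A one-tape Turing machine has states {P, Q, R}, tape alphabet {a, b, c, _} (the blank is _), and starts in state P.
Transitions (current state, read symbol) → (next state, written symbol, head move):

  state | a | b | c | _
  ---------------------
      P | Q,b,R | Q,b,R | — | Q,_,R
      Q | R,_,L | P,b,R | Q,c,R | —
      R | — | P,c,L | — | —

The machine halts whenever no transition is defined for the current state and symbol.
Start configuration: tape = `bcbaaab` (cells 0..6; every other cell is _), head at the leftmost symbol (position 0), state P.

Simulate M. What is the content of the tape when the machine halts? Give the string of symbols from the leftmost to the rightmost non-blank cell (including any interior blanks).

bcbc_ab

P | [b]cbaaab   read b → write b, move R, go to Q
Q | b[c]baaab   read c → write c, move R, go to Q
Q | bc[b]aaab   read b → write b, move R, go to P
P | bcb[a]aab   read a → write b, move R, go to Q
Q | bcbb[a]ab   read a → write _, move L, go to R
R | bcb[b]_ab   read b → write c, move L, go to P
P | bc[b]c_ab   read b → write b, move R, go to Q
Q | bcb[c]_ab   read c → write c, move R, go to Q
Q | bcbc[_]ab
The non-blank tape span at halt is bcbc_ab.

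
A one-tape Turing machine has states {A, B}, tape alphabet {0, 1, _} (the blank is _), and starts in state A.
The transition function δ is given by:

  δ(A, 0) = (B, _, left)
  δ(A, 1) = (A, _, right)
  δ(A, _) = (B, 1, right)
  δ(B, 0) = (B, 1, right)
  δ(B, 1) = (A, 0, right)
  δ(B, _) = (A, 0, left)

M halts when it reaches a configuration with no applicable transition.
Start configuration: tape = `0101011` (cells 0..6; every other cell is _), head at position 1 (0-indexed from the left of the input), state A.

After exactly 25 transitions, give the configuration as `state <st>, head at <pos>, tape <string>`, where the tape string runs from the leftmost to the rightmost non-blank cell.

A | ____0[1]01011   read 1 → write _, move right, go to A
A | ____0_[0]1011   read 0 → write _, move left, go to B
B | ____0[_]_1011   read _ → write 0, move left, go to A
A | ____[0]0_1011   read 0 → write _, move left, go to B
B | ___[_]_0_1011   read _ → write 0, move left, go to A
A | __[_]0_0_1011   read _ → write 1, move right, go to B
B | __1[0]_0_1011   read 0 → write 1, move right, go to B
B | __11[_]0_1011   read _ → write 0, move left, go to A
A | __1[1]00_1011   read 1 → write _, move right, go to A
A | __1_[0]0_1011   read 0 → write _, move left, go to B
B | __1[_]_0_1011   read _ → write 0, move left, go to A
A | __[1]0_0_1011   read 1 → write _, move right, go to A
A | ___[0]_0_1011   read 0 → write _, move left, go to B
B | __[_]__0_1011   read _ → write 0, move left, go to A
A | _[_]0__0_1011   read _ → write 1, move right, go to B
B | _1[0]__0_1011   read 0 → write 1, move right, go to B
B | _11[_]_0_1011   read _ → write 0, move left, go to A
A | _1[1]0_0_1011   read 1 → write _, move right, go to A
A | _1_[0]_0_1011   read 0 → write _, move left, go to B
B | _1[_]__0_1011   read _ → write 0, move left, go to A
A | _[1]0__0_1011   read 1 → write _, move right, go to A
A | __[0]__0_1011   read 0 → write _, move left, go to B
B | _[_]___0_1011   read _ → write 0, move left, go to A
A | [_]0___0_1011   read _ → write 1, move right, go to B
B | 1[0]___0_1011   read 0 → write 1, move right, go to B
B | 11[_]__0_1011
After 25 steps: state B, head at -2, tape 11___0_1011.

state B, head at -2, tape 11___0_1011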